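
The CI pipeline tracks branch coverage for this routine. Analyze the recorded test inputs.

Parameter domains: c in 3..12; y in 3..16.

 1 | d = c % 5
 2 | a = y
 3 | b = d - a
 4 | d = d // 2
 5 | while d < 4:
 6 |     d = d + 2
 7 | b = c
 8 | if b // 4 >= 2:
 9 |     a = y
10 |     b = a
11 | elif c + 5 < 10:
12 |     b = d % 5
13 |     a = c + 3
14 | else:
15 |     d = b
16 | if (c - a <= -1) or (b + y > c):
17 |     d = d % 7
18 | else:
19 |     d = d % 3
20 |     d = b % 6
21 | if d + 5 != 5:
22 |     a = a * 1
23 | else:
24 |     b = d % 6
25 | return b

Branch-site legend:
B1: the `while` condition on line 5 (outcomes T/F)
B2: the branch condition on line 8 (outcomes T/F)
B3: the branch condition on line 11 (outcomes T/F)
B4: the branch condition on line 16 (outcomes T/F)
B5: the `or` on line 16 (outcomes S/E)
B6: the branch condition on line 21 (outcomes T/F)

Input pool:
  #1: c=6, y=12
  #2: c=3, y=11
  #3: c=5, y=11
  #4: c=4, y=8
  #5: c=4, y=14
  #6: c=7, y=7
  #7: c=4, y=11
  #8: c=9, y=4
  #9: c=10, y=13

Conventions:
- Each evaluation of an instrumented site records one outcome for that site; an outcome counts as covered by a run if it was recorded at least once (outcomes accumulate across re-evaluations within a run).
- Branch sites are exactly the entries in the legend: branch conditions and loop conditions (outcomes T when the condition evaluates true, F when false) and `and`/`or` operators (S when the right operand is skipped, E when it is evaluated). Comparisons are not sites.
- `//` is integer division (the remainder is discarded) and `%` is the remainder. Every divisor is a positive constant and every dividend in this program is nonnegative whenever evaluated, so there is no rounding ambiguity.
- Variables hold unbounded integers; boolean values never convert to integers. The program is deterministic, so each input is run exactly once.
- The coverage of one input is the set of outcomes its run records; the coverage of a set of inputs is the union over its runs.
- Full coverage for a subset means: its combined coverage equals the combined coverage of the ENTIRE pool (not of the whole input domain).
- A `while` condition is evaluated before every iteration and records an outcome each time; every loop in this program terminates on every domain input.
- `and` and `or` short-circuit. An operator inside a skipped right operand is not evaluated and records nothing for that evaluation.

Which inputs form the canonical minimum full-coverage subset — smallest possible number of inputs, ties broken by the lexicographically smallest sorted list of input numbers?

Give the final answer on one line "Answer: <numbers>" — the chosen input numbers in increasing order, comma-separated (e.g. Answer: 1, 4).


#1 (c=6, y=12) -> covered: B1=T, B1=F, B2=F, B3=F, B4=T, B5=S, B6=T
#2 (c=3, y=11) -> covered: B1=T, B1=F, B2=F, B3=T, B4=T, B5=S, B6=T
#3 (c=5, y=11) -> covered: B1=T, B1=F, B2=F, B3=F, B4=T, B5=S, B6=T
#4 (c=4, y=8) -> covered: B1=T, B1=F, B2=F, B3=T, B4=T, B5=S, B6=T
#5 (c=4, y=14) -> covered: B1=T, B1=F, B2=F, B3=T, B4=T, B5=S, B6=T
#6 (c=7, y=7) -> covered: B1=T, B1=F, B2=F, B3=F, B4=T, B5=E, B6=F
#7 (c=4, y=11) -> covered: B1=T, B1=F, B2=F, B3=T, B4=T, B5=S, B6=T
#8 (c=9, y=4) -> covered: B1=T, B1=F, B2=T, B4=F, B5=E, B6=T
#9 (c=10, y=13) -> covered: B1=T, B1=F, B2=T, B4=T, B5=S, B6=T
pool-wide coverage (12 outcomes): B1=T, B1=F, B2=T, B2=F, B3=T, B3=F, B4=T, B4=F, B5=S, B5=E, B6=T, B6=F
no size-1 subset reaches all 12 outcomes (best union: 7/12)
no size-2 subset reaches all 12 outcomes (best union: 10/12)
inputs {2, 6, 8} (size 3) cover everything; no size-3 subset with a lexicographically smaller index list covers all 12
Answer: 2, 6, 8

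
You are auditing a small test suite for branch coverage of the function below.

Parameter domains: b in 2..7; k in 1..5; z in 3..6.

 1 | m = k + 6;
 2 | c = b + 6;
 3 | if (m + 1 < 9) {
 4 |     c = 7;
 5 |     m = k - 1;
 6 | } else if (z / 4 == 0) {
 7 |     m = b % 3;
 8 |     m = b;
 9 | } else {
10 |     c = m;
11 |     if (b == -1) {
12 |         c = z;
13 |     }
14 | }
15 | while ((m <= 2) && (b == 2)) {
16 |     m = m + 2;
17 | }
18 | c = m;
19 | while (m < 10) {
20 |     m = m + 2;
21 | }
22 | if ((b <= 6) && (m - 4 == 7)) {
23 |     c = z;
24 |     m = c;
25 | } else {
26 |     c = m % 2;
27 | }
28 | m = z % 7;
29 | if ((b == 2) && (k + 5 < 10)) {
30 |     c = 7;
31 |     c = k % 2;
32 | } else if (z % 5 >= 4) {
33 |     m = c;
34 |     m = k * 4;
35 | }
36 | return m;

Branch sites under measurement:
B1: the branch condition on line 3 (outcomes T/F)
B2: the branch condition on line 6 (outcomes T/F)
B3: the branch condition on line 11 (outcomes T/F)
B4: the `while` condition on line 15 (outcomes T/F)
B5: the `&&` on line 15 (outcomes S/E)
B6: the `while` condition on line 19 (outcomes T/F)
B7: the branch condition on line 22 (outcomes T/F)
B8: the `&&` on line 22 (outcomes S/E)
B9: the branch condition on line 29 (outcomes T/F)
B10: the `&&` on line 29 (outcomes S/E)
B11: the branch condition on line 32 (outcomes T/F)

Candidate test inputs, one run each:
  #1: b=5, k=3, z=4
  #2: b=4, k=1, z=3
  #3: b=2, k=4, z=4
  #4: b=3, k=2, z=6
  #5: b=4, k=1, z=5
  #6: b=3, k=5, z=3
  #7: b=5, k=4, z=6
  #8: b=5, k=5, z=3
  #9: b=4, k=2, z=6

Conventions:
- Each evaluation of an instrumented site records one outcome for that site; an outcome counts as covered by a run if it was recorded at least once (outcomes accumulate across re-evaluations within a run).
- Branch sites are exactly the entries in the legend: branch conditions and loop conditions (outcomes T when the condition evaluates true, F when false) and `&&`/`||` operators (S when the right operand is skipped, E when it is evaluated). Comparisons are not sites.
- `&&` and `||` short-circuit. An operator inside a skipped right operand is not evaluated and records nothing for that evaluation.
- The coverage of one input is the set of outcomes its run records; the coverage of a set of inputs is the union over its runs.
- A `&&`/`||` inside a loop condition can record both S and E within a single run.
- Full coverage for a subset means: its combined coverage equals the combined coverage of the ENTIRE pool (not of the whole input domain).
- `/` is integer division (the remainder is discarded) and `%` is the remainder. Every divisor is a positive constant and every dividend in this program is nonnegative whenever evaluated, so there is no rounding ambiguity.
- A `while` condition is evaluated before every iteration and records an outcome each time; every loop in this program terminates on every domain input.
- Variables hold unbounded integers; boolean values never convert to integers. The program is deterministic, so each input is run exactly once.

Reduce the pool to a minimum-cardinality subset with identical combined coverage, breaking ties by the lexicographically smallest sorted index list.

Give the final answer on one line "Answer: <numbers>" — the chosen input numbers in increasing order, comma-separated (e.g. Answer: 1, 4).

input #1, b=5, k=3, z=4: events B1->F, B2->F, B3->F, B5->S, B4->F, B6->T, B6->F, B8->E, B7->T, B10->S, B9->F, B11->T; outcomes B1=F, B2=F, B3=F, B4=F, B5=S, B6=T, B6=F, B7=T, B8=E, B9=F, B10=S, B11=T
input #2, b=4, k=1, z=3: events B1->T, B5->E, B4->F, B6->T, B6->T, B6->T, B6->T, B6->T, B6->F, B8->E, B7->F, B10->S, B9->F, B11->F; outcomes B1=T, B4=F, B5=E, B6=T, B6=F, B7=F, B8=E, B9=F, B10=S, B11=F
input #3, b=2, k=4, z=4: events B1->F, B2->F, B3->F, B5->S, B4->F, B6->F, B8->E, B7->F, B10->E, B9->T; outcomes B1=F, B2=F, B3=F, B4=F, B5=S, B6=F, B7=F, B8=E, B9=T, B10=E
input #4, b=3, k=2, z=6: events B1->F, B2->F, B3->F, B5->S, B4->F, B6->T, B6->F, B8->E, B7->F, B10->S, B9->F, B11->F; outcomes B1=F, B2=F, B3=F, B4=F, B5=S, B6=T, B6=F, B7=F, B8=E, B9=F, B10=S, B11=F
input #5, b=4, k=1, z=5: events B1->T, B5->E, B4->F, B6->T, B6->T, B6->T, B6->T, B6->T, B6->F, B8->E, B7->F, B10->S, B9->F, B11->F; outcomes B1=T, B4=F, B5=E, B6=T, B6=F, B7=F, B8=E, B9=F, B10=S, B11=F
input #6, b=3, k=5, z=3: events B1->F, B2->T, B5->S, B4->F, B6->T, B6->T, B6->T, B6->T, B6->F, B8->E, B7->T, B10->S, B9->F, B11->F; outcomes B1=F, B2=T, B4=F, B5=S, B6=T, B6=F, B7=T, B8=E, B9=F, B10=S, B11=F
input #7, b=5, k=4, z=6: events B1->F, B2->F, B3->F, B5->S, B4->F, B6->F, B8->E, B7->F, B10->S, B9->F, B11->F; outcomes B1=F, B2=F, B3=F, B4=F, B5=S, B6=F, B7=F, B8=E, B9=F, B10=S, B11=F
input #8, b=5, k=5, z=3: events B1->F, B2->T, B5->S, B4->F, B6->T, B6->T, B6->T, B6->F, B8->E, B7->T, B10->S, B9->F, B11->F; outcomes B1=F, B2=T, B4=F, B5=S, B6=T, B6=F, B7=T, B8=E, B9=F, B10=S, B11=F
input #9, b=4, k=2, z=6: events B1->F, B2->F, B3->F, B5->S, B4->F, B6->T, B6->F, B8->E, B7->F, B10->S, B9->F, B11->F; outcomes B1=F, B2=F, B3=F, B4=F, B5=S, B6=T, B6=F, B7=F, B8=E, B9=F, B10=S, B11=F
union over all inputs: B1=T, B1=F, B2=T, B2=F, B3=F, B4=F, B5=S, B5=E, B6=T, B6=F, B7=T, B7=F, B8=E, B9=T, B9=F, B10=S, B10=E, B11=T, B11=F (19 outcomes)
checked all size-1 subsets: none covers 19 outcomes (max 12/19)
checked all size-2 subsets: none covers 19 outcomes (max 16/19)
checked all size-3 subsets: none covers 19 outcomes (max 18/19)
at size 4, {1, 2, 3, 6} reaches all 19 outcomes; every lexicographically earlier size-4 subset fails

Answer: 1, 2, 3, 6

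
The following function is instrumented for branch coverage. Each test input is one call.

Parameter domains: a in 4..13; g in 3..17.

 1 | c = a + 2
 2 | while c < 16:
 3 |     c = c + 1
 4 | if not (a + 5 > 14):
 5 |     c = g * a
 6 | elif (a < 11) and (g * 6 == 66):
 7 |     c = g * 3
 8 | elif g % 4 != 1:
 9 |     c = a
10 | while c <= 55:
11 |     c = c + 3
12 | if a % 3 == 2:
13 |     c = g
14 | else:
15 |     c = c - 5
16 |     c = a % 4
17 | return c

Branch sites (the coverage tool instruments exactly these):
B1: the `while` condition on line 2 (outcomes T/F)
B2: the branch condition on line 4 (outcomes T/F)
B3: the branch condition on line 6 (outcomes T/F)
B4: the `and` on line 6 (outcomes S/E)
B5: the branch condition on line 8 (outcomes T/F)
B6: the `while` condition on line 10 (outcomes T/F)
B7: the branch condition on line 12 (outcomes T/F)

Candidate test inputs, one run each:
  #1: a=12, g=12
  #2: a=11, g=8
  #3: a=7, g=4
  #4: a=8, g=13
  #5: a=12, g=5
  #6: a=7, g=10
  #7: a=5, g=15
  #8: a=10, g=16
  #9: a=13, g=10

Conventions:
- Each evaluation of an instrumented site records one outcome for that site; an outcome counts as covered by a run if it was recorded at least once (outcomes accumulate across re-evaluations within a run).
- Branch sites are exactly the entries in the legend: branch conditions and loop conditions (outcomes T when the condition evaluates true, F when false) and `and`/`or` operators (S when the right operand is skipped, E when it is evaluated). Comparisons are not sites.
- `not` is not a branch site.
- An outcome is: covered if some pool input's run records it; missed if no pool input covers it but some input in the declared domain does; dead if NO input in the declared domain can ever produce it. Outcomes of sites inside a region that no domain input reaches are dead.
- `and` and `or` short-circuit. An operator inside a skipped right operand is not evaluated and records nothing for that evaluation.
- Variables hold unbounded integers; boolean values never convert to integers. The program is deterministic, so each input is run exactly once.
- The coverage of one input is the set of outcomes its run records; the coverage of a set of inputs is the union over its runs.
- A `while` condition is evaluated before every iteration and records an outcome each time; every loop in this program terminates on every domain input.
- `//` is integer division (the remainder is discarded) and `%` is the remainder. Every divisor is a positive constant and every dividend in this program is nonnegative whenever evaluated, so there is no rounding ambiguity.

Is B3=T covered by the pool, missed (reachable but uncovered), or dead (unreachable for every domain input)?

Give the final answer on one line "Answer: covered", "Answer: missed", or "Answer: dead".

no pool input records B3=T
but domain input (a=10, g=11) does record it -> reachable, so missed

Answer: missed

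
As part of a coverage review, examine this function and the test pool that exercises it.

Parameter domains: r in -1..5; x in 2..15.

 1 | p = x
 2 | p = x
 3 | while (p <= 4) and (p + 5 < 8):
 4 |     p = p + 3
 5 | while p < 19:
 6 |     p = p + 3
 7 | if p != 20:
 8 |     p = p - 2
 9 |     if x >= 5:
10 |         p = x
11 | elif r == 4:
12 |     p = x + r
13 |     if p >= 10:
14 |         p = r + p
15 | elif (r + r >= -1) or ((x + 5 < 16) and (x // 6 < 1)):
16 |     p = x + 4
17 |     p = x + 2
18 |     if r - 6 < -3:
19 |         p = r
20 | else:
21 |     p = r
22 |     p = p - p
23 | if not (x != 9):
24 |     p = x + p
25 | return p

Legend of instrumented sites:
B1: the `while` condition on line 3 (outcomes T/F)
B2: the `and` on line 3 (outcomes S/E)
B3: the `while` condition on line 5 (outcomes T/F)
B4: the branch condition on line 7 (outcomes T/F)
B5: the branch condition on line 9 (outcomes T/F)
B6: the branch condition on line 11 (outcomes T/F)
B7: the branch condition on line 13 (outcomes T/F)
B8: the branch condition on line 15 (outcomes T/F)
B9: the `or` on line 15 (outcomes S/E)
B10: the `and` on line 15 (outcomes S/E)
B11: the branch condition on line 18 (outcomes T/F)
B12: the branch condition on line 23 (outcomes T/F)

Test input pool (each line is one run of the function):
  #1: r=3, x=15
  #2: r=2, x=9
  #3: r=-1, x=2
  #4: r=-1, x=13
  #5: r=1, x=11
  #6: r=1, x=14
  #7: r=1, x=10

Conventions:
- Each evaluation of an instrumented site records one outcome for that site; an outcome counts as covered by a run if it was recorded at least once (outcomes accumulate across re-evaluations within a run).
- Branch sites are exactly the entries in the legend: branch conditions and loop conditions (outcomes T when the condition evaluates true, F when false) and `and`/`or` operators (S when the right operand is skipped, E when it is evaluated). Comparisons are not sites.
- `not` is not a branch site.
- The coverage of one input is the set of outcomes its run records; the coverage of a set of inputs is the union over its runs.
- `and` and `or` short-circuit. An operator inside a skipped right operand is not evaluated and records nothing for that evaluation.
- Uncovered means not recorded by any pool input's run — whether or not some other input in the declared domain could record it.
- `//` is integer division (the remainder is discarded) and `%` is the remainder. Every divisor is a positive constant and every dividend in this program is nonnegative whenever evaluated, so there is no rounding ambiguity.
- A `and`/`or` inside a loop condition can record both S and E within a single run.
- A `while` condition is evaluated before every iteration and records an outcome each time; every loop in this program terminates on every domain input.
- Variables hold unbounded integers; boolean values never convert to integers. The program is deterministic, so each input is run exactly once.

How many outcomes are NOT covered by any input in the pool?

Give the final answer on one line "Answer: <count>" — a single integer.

input #1 (r=3, x=15): events B2->S, B1->F, B3->T, B3->T, B3->F, B4->T, B5->T, B12->F; covers B1=F, B2=S, B3=T, B3=F, B4=T, B5=T, B12=F
input #2 (r=2, x=9): events B2->S, B1->F, B3->T, B3->T, B3->T, B3->T, B3->F, B4->T, B5->T, B12->T; covers B1=F, B2=S, B3=T, B3=F, B4=T, B5=T, B12=T
input #3 (r=-1, x=2): events B2->E, B1->T, B2->S, B1->F, B3->T, B3->T, B3->T, B3->T, B3->T, B3->F, B4->F, B6->F, B9->E, B10->E, ...; covers B1=T, B1=F, B2=S, B2=E, B3=T, B3=F, B4=F, B6=F, B8=T, B9=E, B10=E, B11=T, B12=F
input #4 (r=-1, x=13): events B2->S, B1->F, B3->T, B3->T, B3->F, B4->T, B5->T, B12->F; covers B1=F, B2=S, B3=T, B3=F, B4=T, B5=T, B12=F
input #5 (r=1, x=11): events B2->S, B1->F, B3->T, B3->T, B3->T, B3->F, B4->F, B6->F, B9->S, B8->T, B11->T, B12->F; covers B1=F, B2=S, B3=T, B3=F, B4=F, B6=F, B8=T, B9=S, B11=T, B12=F
input #6 (r=1, x=14): events B2->S, B1->F, B3->T, B3->T, B3->F, B4->F, B6->F, B9->S, B8->T, B11->T, B12->F; covers B1=F, B2=S, B3=T, B3=F, B4=F, B6=F, B8=T, B9=S, B11=T, B12=F
input #7 (r=1, x=10): events B2->S, B1->F, B3->T, B3->T, B3->T, B3->F, B4->T, B5->T, B12->F; covers B1=F, B2=S, B3=T, B3=F, B4=T, B5=T, B12=F
union over the pool: B1=T, B1=F, B2=S, B2=E, B3=T, B3=F, B4=T, B4=F, B5=T, B6=F, B8=T, B9=S, B9=E, B10=E, B11=T, B12=T, B12=F
uncovered (7 of 24): B5=F, B6=T, B7=T, B7=F, B8=F, B10=S, B11=F

Answer: 7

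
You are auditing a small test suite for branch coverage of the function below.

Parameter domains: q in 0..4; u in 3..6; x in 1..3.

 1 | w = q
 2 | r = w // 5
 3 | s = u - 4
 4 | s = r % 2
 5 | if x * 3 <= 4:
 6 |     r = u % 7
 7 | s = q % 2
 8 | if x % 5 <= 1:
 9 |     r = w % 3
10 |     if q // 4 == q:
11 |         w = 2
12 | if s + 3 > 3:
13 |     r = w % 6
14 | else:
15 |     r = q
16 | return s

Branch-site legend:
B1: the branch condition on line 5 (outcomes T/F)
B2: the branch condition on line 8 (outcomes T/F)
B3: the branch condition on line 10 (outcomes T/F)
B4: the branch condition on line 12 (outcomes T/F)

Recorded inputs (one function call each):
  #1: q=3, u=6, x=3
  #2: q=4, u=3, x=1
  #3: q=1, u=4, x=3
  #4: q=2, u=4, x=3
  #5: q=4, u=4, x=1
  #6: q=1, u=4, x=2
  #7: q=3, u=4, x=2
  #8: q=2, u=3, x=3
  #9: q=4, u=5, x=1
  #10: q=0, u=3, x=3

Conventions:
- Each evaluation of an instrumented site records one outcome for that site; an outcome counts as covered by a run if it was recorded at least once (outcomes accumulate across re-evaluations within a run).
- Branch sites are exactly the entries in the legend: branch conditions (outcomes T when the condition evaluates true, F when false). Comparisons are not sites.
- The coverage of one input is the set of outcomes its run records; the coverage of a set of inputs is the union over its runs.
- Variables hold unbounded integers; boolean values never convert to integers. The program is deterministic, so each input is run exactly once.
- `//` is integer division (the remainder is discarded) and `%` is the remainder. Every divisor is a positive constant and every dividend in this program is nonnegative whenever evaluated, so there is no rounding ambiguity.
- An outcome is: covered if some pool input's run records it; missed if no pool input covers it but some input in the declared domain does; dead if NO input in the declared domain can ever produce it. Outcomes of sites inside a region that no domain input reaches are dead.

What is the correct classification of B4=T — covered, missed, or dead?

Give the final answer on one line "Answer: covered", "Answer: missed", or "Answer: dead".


B4=T is recorded by pool input(s) 1, 3, 6, 7 -> covered
Answer: covered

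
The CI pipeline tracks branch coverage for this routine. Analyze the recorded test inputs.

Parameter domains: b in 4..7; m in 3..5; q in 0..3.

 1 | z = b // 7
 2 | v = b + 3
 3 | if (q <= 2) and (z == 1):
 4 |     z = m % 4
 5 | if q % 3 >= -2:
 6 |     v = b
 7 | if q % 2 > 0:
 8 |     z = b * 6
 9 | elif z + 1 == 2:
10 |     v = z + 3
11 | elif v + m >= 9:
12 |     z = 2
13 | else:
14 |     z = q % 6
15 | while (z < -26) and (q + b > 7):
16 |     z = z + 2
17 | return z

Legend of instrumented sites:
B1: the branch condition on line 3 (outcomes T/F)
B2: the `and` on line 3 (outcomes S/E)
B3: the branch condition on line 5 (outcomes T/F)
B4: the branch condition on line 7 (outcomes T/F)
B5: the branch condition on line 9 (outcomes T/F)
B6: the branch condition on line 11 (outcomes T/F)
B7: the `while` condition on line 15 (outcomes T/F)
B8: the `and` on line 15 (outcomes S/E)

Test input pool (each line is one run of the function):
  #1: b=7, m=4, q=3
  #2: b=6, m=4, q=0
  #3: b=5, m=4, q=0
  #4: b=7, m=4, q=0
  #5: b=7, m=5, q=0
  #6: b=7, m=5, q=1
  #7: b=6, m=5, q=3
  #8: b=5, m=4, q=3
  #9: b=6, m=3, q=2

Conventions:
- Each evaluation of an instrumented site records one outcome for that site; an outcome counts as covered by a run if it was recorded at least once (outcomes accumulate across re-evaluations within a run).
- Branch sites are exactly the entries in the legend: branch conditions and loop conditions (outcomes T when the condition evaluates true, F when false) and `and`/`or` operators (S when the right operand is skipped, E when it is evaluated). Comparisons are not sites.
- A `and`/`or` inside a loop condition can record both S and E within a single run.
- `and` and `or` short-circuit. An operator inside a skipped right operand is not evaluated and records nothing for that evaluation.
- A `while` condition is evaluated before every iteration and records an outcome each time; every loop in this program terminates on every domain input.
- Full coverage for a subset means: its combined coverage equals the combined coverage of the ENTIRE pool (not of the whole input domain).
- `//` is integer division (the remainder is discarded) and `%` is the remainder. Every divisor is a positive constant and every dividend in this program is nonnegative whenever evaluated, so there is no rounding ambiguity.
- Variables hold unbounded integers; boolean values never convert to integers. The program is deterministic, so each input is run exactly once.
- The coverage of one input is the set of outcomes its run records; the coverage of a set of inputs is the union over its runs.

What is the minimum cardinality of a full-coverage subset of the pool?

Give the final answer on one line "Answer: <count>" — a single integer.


run #1 (b=7, m=4, q=3) runs B2->S, B1->F, B3->T, B4->T, B8->S, B7->F; records B1=F, B2=S, B3=T, B4=T, B7=F, B8=S
run #2 (b=6, m=4, q=0) runs B2->E, B1->F, B3->T, B4->F, B5->F, B6->T, B8->S, B7->F; records B1=F, B2=E, B3=T, B4=F, B5=F, B6=T, B7=F, B8=S
run #3 (b=5, m=4, q=0) runs B2->E, B1->F, B3->T, B4->F, B5->F, B6->T, B8->S, B7->F; records B1=F, B2=E, B3=T, B4=F, B5=F, B6=T, B7=F, B8=S
run #4 (b=7, m=4, q=0) runs B2->E, B1->T, B3->T, B4->F, B5->F, B6->T, B8->S, B7->F; records B1=T, B2=E, B3=T, B4=F, B5=F, B6=T, B7=F, B8=S
run #5 (b=7, m=5, q=0) runs B2->E, B1->T, B3->T, B4->F, B5->T, B8->S, B7->F; records B1=T, B2=E, B3=T, B4=F, B5=T, B7=F, B8=S
run #6 (b=7, m=5, q=1) runs B2->E, B1->T, B3->T, B4->T, B8->S, B7->F; records B1=T, B2=E, B3=T, B4=T, B7=F, B8=S
run #7 (b=6, m=5, q=3) runs B2->S, B1->F, B3->T, B4->T, B8->S, B7->F; records B1=F, B2=S, B3=T, B4=T, B7=F, B8=S
run #8 (b=5, m=4, q=3) runs B2->S, B1->F, B3->T, B4->T, B8->S, B7->F; records B1=F, B2=S, B3=T, B4=T, B7=F, B8=S
run #9 (b=6, m=3, q=2) runs B2->E, B1->F, B3->T, B4->F, B5->F, B6->T, B8->S, B7->F; records B1=F, B2=E, B3=T, B4=F, B5=F, B6=T, B7=F, B8=S
union over all inputs: B1=T, B1=F, B2=S, B2=E, B3=T, B4=T, B4=F, B5=T, B5=F, B6=T, B7=F, B8=S (12 outcomes)
every size-1 subset falls short of the 12 outcomes (best: 8/12)
every size-2 subset falls short of the 12 outcomes (best: 11/12)
at size 3, {1, 2, 5} reaches all 12 outcomes; every lexicographically earlier size-3 subset fails
Answer: 3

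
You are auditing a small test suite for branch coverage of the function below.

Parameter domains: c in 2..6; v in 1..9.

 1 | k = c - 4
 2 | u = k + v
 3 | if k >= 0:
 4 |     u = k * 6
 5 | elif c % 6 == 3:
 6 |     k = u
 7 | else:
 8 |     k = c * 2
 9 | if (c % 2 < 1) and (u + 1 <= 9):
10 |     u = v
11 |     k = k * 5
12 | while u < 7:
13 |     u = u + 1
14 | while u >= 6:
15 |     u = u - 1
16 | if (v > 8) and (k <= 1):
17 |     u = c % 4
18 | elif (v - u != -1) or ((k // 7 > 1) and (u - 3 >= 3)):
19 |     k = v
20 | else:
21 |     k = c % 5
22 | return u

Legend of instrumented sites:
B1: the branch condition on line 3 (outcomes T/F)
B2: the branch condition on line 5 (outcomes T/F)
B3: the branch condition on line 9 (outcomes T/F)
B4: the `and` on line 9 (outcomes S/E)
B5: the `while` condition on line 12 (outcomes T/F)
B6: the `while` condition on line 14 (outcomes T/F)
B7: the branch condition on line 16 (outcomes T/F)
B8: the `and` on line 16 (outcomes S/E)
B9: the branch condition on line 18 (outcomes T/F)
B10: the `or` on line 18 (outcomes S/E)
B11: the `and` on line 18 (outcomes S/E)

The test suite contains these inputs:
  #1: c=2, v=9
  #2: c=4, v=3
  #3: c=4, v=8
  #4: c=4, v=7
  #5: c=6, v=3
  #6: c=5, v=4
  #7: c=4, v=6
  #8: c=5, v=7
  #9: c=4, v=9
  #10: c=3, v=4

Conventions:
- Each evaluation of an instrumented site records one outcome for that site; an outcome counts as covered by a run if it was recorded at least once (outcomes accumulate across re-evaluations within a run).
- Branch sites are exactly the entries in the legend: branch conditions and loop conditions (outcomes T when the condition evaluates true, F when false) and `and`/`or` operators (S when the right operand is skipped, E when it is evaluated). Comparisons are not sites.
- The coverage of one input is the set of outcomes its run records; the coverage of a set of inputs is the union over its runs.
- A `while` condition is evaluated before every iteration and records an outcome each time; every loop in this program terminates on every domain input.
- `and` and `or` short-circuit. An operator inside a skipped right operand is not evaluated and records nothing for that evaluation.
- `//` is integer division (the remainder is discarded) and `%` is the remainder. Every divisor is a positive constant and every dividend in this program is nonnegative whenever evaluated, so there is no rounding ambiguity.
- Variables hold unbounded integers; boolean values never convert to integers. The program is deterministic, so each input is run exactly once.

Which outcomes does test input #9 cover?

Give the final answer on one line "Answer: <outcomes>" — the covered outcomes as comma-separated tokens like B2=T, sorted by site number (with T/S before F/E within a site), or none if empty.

Tracing the run of input #9 (c=4, v=9):
  B1->T, B4->E, B3->T, B5->F, B6->T, B6->T, B6->T, B6->T, B6->F, B8->E
  B7->T
distinct outcomes covered: B1=T, B3=T, B4=E, B5=F, B6=T, B6=F, B7=T, B8=E

Answer: B1=T, B3=T, B4=E, B5=F, B6=T, B6=F, B7=T, B8=E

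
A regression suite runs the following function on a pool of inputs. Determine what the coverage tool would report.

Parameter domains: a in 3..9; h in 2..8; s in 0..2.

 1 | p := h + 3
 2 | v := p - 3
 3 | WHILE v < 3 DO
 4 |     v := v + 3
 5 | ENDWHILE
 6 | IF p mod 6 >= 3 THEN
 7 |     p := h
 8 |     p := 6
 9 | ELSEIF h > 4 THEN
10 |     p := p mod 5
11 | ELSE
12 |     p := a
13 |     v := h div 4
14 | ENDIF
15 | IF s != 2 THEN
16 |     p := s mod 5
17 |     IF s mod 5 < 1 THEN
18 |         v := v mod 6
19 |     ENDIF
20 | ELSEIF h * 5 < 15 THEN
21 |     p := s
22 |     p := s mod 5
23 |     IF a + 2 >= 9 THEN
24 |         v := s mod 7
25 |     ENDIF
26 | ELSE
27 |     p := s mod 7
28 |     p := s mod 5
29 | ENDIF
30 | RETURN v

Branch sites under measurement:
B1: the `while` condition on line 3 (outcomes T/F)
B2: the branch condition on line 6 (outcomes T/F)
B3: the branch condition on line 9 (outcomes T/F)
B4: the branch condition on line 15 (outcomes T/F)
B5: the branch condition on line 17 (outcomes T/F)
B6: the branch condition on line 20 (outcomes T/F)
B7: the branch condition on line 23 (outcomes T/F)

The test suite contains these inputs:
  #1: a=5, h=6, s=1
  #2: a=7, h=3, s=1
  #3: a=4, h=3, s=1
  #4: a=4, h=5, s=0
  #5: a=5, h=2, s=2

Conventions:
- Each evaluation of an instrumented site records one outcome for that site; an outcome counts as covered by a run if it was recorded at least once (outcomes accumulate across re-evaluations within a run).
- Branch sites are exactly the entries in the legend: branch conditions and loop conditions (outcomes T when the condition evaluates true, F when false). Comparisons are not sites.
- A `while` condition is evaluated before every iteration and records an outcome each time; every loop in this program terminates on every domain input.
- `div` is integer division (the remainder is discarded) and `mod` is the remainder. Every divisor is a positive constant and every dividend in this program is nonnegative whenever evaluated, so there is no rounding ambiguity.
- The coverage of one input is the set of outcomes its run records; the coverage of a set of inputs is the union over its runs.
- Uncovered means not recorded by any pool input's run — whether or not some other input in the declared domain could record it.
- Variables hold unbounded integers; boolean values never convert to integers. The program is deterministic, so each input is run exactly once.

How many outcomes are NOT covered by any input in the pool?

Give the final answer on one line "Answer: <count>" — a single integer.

input #1 (a=5, h=6, s=1): covers B1=F, B2=T, B4=T, B5=F
input #2 (a=7, h=3, s=1): covers B1=F, B2=F, B3=F, B4=T, B5=F
input #3 (a=4, h=3, s=1): covers B1=F, B2=F, B3=F, B4=T, B5=F
input #4 (a=4, h=5, s=0): covers B1=F, B2=F, B3=T, B4=T, B5=T
input #5 (a=5, h=2, s=2): covers B1=T, B1=F, B2=T, B4=F, B6=T, B7=F
union over the pool: B1=T, B1=F, B2=T, B2=F, B3=T, B3=F, B4=T, B4=F, B5=T, B5=F, B6=T, B7=F
uncovered (2 of 14): B6=F, B7=T

Answer: 2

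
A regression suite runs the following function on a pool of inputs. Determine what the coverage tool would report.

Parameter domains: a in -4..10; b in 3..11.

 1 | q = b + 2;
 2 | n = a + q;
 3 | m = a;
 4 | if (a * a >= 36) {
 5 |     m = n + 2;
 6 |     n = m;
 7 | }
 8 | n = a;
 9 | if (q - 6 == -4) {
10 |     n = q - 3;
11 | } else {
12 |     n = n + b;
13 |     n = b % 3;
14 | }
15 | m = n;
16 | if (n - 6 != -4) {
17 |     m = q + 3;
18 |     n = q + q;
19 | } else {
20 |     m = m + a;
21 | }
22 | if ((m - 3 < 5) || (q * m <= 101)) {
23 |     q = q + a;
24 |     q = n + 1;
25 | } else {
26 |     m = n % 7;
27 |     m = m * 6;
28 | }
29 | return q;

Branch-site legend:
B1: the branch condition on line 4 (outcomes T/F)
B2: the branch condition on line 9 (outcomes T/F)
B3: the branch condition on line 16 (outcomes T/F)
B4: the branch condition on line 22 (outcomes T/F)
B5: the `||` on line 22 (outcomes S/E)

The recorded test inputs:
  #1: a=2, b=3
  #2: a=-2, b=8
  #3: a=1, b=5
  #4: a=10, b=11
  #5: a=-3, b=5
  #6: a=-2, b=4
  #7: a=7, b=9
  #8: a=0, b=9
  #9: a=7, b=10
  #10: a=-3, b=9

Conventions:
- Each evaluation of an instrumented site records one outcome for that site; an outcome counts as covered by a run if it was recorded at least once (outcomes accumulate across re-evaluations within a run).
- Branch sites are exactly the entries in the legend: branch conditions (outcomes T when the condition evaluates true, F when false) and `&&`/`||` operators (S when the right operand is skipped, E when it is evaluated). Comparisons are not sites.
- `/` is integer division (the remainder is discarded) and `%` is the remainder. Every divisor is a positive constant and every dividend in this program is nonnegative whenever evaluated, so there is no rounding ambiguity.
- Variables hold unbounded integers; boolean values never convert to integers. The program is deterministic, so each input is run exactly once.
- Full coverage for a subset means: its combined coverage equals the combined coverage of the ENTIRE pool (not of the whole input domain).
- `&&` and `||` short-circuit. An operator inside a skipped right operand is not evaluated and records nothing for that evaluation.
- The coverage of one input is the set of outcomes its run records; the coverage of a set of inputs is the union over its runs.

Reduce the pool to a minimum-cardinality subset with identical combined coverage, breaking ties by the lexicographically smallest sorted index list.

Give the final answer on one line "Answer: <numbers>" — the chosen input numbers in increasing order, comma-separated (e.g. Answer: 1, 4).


test 1 (a=2, b=3) hits B1=F, B2=F, B3=T, B4=T, B5=E
test 2 (a=-2, b=8) hits B1=F, B2=F, B3=F, B4=T, B5=S
test 3 (a=1, b=5) hits B1=F, B2=F, B3=F, B4=T, B5=S
test 4 (a=10, b=11) hits B1=T, B2=F, B3=F, B4=F, B5=E
test 5 (a=-3, b=5) hits B1=F, B2=F, B3=F, B4=T, B5=S
test 6 (a=-2, b=4) hits B1=F, B2=F, B3=T, B4=T, B5=E
test 7 (a=7, b=9) hits B1=T, B2=F, B3=T, B4=F, B5=E
test 8 (a=0, b=9) hits B1=F, B2=F, B3=T, B4=F, B5=E
test 9 (a=7, b=10) hits B1=T, B2=F, B3=T, B4=F, B5=E
test 10 (a=-3, b=9) hits B1=F, B2=F, B3=T, B4=F, B5=E
pool-wide coverage (9 outcomes): B1=T, B1=F, B2=F, B3=T, B3=F, B4=T, B4=F, B5=S, B5=E
every size-1 subset falls short of the 9 outcomes (best: 5/9)
inputs {2, 7} (size 2) cover everything; no size-2 subset with a lexicographically smaller index list covers all 9
Answer: 2, 7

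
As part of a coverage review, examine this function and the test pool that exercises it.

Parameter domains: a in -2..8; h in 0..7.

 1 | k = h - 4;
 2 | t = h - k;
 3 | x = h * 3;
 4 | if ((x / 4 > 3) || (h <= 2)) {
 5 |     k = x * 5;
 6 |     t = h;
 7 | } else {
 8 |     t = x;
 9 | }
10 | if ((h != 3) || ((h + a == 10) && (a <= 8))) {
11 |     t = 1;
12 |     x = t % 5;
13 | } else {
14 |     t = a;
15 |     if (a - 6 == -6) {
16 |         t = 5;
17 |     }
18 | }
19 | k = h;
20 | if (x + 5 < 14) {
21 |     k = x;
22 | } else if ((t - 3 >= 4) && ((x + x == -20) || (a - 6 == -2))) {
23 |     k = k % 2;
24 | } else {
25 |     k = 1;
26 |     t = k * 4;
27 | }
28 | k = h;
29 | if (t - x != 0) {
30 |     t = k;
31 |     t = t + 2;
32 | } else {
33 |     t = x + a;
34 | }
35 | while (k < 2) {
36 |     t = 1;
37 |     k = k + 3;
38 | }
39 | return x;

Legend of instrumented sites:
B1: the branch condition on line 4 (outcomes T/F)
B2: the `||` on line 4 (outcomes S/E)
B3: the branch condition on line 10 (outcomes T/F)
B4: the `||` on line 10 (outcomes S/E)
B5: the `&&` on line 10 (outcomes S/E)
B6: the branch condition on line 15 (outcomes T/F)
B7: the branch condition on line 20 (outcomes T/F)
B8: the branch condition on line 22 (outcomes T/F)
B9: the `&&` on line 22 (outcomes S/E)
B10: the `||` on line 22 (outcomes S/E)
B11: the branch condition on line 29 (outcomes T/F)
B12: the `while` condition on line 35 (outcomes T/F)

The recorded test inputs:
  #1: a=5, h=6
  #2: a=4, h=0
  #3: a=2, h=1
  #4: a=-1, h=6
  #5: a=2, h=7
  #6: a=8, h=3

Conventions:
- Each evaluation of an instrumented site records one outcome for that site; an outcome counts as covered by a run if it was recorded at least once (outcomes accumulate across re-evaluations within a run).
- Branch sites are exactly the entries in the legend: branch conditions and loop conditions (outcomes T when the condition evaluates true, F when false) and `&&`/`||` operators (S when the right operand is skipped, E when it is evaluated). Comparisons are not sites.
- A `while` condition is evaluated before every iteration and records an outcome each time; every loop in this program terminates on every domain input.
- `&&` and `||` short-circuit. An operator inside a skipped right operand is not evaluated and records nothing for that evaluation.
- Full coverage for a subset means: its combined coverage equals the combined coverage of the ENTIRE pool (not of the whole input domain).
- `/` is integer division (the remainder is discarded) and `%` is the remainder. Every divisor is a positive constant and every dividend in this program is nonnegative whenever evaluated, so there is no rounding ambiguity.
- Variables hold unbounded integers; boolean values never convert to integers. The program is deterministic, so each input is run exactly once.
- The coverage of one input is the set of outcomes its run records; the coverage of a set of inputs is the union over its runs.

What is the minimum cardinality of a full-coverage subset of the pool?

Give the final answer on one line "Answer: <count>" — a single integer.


input #1, a=5, h=6: events B2->S, B1->T, B4->S, B3->T, B7->T, B11->F, B12->F; outcomes B1=T, B2=S, B3=T, B4=S, B7=T, B11=F, B12=F
input #2, a=4, h=0: events B2->E, B1->T, B4->S, B3->T, B7->T, B11->F, B12->T, B12->F; outcomes B1=T, B2=E, B3=T, B4=S, B7=T, B11=F, B12=T, B12=F
input #3, a=2, h=1: events B2->E, B1->T, B4->S, B3->T, B7->T, B11->F, B12->T, B12->F; outcomes B1=T, B2=E, B3=T, B4=S, B7=T, B11=F, B12=T, B12=F
input #4, a=-1, h=6: events B2->S, B1->T, B4->S, B3->T, B7->T, B11->F, B12->F; outcomes B1=T, B2=S, B3=T, B4=S, B7=T, B11=F, B12=F
input #5, a=2, h=7: events B2->S, B1->T, B4->S, B3->T, B7->T, B11->F, B12->F; outcomes B1=T, B2=S, B3=T, B4=S, B7=T, B11=F, B12=F
input #6, a=8, h=3: events B2->E, B1->F, B4->E, B5->S, B3->F, B6->F, B7->F, B9->E, B10->E, B8->F, B11->T, B12->F; outcomes B1=F, B2=E, B3=F, B4=E, B5=S, B6=F, B7=F, B8=F, B9=E, B10=E, B11=T, B12=F
pool-wide coverage (19 outcomes): B1=T, B1=F, B2=S, B2=E, B3=T, B3=F, B4=S, B4=E, B5=S, B6=F, B7=T, B7=F, B8=F, B9=E, B10=E, B11=T, B11=F, B12=T, B12=F
size 1 is not enough: best union over all size-1 subsets is 12/19
size 2 is not enough: best union over all size-2 subsets is 18/19
the canonical winner is {1, 2, 6}: size 3, full 19-outcome coverage, earliest index list among size-3 covers
Answer: 3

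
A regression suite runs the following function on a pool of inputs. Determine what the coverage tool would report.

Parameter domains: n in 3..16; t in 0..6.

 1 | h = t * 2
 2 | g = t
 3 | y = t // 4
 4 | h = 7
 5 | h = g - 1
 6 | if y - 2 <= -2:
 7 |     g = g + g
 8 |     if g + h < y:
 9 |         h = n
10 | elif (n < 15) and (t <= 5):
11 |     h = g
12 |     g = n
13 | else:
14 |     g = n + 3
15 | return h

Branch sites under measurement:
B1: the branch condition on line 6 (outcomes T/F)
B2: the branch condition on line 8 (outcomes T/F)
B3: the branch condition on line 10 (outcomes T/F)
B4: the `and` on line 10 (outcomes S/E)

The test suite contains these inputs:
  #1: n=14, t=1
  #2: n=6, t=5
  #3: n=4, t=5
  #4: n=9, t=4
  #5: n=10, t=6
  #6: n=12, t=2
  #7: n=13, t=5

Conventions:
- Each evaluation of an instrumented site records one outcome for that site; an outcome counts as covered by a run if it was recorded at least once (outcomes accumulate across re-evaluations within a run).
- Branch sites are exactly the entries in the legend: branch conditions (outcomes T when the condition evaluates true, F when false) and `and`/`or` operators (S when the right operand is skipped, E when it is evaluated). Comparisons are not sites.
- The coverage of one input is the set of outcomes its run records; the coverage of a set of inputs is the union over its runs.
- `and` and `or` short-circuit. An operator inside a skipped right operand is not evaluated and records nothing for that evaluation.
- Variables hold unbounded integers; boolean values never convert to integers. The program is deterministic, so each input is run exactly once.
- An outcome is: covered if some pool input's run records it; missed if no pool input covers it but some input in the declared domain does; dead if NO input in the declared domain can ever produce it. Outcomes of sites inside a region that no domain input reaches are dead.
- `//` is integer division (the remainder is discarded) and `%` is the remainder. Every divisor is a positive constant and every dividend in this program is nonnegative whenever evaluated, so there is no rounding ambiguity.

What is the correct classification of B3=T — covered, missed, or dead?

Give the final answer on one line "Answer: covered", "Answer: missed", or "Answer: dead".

B3=T is recorded by pool input(s) 2, 3, 4, 7 -> covered

Answer: covered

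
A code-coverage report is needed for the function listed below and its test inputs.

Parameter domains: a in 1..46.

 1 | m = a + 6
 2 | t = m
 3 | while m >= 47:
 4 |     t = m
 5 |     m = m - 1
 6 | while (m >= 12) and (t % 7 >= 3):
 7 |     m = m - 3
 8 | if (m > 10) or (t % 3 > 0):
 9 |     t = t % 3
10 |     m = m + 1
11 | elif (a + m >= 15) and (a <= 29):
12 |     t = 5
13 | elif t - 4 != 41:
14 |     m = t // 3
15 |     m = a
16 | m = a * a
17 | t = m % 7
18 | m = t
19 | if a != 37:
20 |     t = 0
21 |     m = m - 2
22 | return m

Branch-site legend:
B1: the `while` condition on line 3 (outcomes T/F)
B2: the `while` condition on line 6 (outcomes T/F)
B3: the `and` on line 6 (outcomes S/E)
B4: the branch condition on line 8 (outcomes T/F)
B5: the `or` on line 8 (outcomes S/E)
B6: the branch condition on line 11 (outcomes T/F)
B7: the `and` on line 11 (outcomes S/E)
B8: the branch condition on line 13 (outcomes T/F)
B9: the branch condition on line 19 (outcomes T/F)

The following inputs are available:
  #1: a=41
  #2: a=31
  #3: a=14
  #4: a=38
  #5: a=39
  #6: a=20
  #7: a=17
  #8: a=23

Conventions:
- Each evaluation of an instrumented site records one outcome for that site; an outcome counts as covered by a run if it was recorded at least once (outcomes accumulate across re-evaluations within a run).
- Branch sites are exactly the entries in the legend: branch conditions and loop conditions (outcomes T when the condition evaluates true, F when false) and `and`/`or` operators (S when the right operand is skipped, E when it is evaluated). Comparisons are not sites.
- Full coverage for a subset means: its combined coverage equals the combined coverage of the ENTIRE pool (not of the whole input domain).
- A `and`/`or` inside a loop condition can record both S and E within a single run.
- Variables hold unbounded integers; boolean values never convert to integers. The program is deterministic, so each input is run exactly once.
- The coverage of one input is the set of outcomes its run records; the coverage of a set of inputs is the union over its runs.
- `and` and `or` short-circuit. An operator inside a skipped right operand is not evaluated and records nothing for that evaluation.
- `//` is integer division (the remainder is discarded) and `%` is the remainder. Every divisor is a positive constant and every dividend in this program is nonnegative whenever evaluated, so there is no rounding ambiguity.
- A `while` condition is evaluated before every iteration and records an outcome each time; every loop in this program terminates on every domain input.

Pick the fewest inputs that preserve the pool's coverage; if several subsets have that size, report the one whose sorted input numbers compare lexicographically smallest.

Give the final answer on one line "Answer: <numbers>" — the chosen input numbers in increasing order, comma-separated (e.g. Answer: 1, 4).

test 1 (a=41) fires B1->T, B1->F, B3->E, B2->T, B3->E, B2->T, B3->E, B2->T, B3->E, B2->T, B3->E, B2->T, B3->E, B2->T, ...; hits B1=T, B1=F, B2=T, B2=F, B3=S, B3=E, B4=T, B5=E, B9=T
test 2 (a=31) fires B1->F, B3->E, B2->F, B5->S, B4->T, B9->T; hits B1=F, B2=F, B3=E, B4=T, B5=S, B9=T
test 3 (a=14) fires B1->F, B3->E, B2->T, B3->E, B2->T, B3->E, B2->T, B3->S, B2->F, B5->S, B4->T, B9->T; hits B1=F, B2=T, B2=F, B3=S, B3=E, B4=T, B5=S, B9=T
test 4 (a=38) fires B1->F, B3->E, B2->F, B5->S, B4->T, B9->T; hits B1=F, B2=F, B3=E, B4=T, B5=S, B9=T
test 5 (a=39) fires B1->F, B3->E, B2->T, B3->E, B2->T, B3->E, B2->T, B3->E, B2->T, B3->E, B2->T, B3->E, B2->T, B3->E, ...; hits B1=F, B2=T, B2=F, B3=S, B3=E, B4=F, B5=E, B6=F, B7=E, B8=F, B9=T
test 6 (a=20) fires B1->F, B3->E, B2->T, B3->E, B2->T, B3->E, B2->T, B3->E, B2->T, B3->E, B2->T, B3->S, B2->F, B5->S, ...; hits B1=F, B2=T, B2=F, B3=S, B3=E, B4=T, B5=S, B9=T
test 7 (a=17) fires B1->F, B3->E, B2->F, B5->S, B4->T, B9->T; hits B1=F, B2=F, B3=E, B4=T, B5=S, B9=T
test 8 (a=23) fires B1->F, B3->E, B2->F, B5->S, B4->T, B9->T; hits B1=F, B2=F, B3=E, B4=T, B5=S, B9=T
union over all inputs: B1=T, B1=F, B2=T, B2=F, B3=S, B3=E, B4=T, B4=F, B5=S, B5=E, B6=F, B7=E, B8=F, B9=T (14 outcomes)
checked all size-1 subsets: none covers 14 outcomes (max 11/14)
checked all size-2 subsets: none covers 14 outcomes (max 13/14)
inputs {1, 2, 5} (size 3) cover everything; no size-3 subset with a lexicographically smaller index list covers all 14

Answer: 1, 2, 5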